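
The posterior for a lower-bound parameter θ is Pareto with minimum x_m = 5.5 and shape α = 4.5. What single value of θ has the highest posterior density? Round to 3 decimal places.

5.500

The Pareto density is strictly decreasing on [x_m, ∞), so the mode is x_m = 5.500.
Mean = α·x_m/(α−1) = 4.5·5.5/3.5 = 7.071.
This is the posterior mode — the MAP estimate.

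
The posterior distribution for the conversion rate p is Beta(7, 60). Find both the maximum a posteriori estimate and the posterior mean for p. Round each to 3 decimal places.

MAP: 0.092. Posterior mean: 0.104.

Mode = (7−1)/(7+60−2) = 6/65 = 0.092.
Mean = 7/(7+60) = 7/67 = 0.104.
The mean is pulled above the mode by the posterior's right skew.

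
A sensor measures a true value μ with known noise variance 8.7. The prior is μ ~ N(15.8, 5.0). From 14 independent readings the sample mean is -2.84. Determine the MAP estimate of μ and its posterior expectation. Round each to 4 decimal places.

MAP: -0.7794. Posterior mean: -0.7794.

Posterior for μ is Normal. Precision-weighted mean: (1/5.0·15.8 + 14/8.7·-2.84) / (1/5.0 + 14/8.7) = -0.7794.
A Normal posterior is symmetric, so mode = mean.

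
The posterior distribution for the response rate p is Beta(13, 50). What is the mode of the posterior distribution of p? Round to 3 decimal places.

0.197

Mode = (13−1)/(13+50−2) = 12/61 = 0.197.
Mean = 13/(13+50) = 13/63 = 0.206.
This is the posterior mode — the MAP estimate.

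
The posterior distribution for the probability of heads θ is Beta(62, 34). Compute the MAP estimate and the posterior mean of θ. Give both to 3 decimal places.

Mode = (62−1)/(62+34−2) = 61/94 = 0.649.
Mean = 62/(62+34) = 62/96 = 0.646.

MAP = 0.649, posterior mean = 0.646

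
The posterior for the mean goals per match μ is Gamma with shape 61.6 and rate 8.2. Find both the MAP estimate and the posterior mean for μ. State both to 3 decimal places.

MAP = 7.390; posterior mean = 7.512

Mode = (α−1)/β = 60.6/8.2 = 7.390.
Mean = α/β = 61.6/8.2 = 7.512.
Right-skewed posterior ⇒ mode < mean.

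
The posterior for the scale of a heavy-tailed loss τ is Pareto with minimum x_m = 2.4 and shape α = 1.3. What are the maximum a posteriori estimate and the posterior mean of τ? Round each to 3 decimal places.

maximum a posteriori estimate = 2.400, posterior mean = 10.400

The Pareto density is strictly decreasing on [x_m, ∞), so the mode is x_m = 2.400.
Mean = α·x_m/(α−1) = 1.3·2.4/0.3 = 10.400.
The mean is pulled above the mode by the posterior's right skew.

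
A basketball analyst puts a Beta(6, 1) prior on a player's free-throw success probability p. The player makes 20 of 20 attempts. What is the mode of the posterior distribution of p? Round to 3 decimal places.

Posterior: Beta(6+20, 1+0) = Beta(26, 1).
Since β = 1 ≤ 1 and α > 1, the Beta density is monotone increasing on [0,1]; the mode is at 1.
Mean = 26/(26+1) = 0.963.
This is the posterior mode — the MAP estimate.

1.000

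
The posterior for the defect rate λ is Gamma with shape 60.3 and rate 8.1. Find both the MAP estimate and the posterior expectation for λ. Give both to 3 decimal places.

MAP = 7.321; posterior mean = 7.444

Mode = (α−1)/β = 59.3/8.1 = 7.321.
Mean = α/β = 60.3/8.1 = 7.444.
Mean > mode: the posterior has a right tail.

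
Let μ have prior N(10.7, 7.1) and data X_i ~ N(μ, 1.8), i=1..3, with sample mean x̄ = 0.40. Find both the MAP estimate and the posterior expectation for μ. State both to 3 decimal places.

μ_MAP = 1.203, E[μ|data] = 1.203

Posterior for μ is Normal. Precision-weighted mean: (1/7.1·10.7 + 3/1.8·0.40) / (1/7.1 + 3/1.8) = 1.203.
A Normal posterior is symmetric, so mode = mean.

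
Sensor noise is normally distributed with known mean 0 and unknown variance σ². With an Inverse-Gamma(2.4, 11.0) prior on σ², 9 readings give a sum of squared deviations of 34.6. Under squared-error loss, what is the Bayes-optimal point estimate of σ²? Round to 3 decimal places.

4.797

Posterior: Inverse-Gamma(shape = 2.4+9/2 = 6.9, scale = 11.0+34.6/2 = 28.3).
Mode = β/(α+1) = 28.3/7.9 = 3.582.
Mean = β/(α−1) = 28.3/5.9 = 4.797.
Squared-error loss ⇒ the optimal estimator is the posterior mean.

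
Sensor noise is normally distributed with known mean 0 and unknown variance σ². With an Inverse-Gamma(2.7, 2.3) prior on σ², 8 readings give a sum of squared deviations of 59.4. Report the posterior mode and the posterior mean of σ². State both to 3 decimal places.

Posterior: Inverse-Gamma(shape = 2.7+8/2 = 6.7, scale = 2.3+59.4/2 = 32.0).
Mode = β/(α+1) = 32.0/7.7 = 4.156.
Mean = β/(α−1) = 32.0/5.7 = 5.614.

posterior mode = 4.156, posterior mean = 5.614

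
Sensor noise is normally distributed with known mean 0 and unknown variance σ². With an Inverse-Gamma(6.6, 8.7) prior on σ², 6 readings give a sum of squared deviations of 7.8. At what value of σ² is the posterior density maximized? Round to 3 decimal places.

Posterior: Inverse-Gamma(shape = 6.6+6/2 = 9.6, scale = 8.7+7.8/2 = 12.6).
Mode = β/(α+1) = 12.6/10.6 = 1.189.
Mean = β/(α−1) = 12.6/8.6 = 1.465.
This is the posterior mode — the MAP estimate.

1.189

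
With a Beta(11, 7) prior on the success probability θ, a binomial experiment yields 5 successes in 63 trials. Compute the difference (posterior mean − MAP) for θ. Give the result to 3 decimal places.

Posterior: Beta(11+5, 7+58) = Beta(16, 65).
Mode = (16−1)/(16+65−2) = 15/79 = 0.190.
Mean = 16/(16+65) = 16/81 = 0.198.
Difference = 0.198 − 0.190 = 0.008.

0.008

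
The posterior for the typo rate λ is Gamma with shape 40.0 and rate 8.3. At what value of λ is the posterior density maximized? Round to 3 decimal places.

4.699

Mode = (α−1)/β = 39.0/8.3 = 4.699.
Mean = α/β = 40.0/8.3 = 4.819.
This is the posterior mode — the MAP estimate.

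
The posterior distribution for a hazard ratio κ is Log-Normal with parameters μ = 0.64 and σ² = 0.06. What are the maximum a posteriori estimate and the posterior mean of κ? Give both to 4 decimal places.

MAP = 1.7860, posterior mean = 1.9542

Mode = exp(μ − σ²) = exp(0.58) = 1.7860.
Mean = exp(μ + σ²/2) = exp(0.670) = 1.9542.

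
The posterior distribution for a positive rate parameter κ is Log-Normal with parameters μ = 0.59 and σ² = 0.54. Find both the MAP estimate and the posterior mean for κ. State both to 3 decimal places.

Mode = exp(μ − σ²) = exp(0.05) = 1.051.
Mean = exp(μ + σ²/2) = exp(0.860) = 2.363.
Right-skewed posterior ⇒ mode < mean.

MAP: 1.051. Posterior mean: 2.363.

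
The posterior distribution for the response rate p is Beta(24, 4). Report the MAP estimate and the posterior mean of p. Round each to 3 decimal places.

MAP = 0.885, posterior mean = 0.857

Mode = (24−1)/(24+4−2) = 23/26 = 0.885.
Mean = 24/(24+4) = 24/28 = 0.857.
Left-skewed posterior ⇒ mean < mode.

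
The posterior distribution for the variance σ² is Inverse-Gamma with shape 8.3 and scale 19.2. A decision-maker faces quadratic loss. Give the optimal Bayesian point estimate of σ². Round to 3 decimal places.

2.630

Mode = β/(α+1) = 19.2/9.3 = 2.065.
Mean = β/(α−1) = 19.2/7.3 = 2.630.
Quadratic loss ⇒ the optimal estimator is the posterior mean.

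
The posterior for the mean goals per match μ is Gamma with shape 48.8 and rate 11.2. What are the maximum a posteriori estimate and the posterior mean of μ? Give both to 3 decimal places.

Mode = (α−1)/β = 47.8/11.2 = 4.268.
Mean = α/β = 48.8/11.2 = 4.357.
The posterior is right-skewed, so the mean exceeds the mode.

MAP = 4.268, posterior mean = 4.357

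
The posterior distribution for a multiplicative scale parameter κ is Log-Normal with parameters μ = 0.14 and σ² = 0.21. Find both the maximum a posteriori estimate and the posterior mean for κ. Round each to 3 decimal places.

Mode = exp(μ − σ²) = exp(-0.07) = 0.932.
Mean = exp(μ + σ²/2) = exp(0.245) = 1.278.
Mean > mode: the posterior has a right tail.

MAP = 0.932; posterior mean = 1.278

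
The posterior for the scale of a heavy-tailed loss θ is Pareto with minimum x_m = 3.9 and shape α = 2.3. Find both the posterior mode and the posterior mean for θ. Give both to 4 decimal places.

MAP = 3.9000; posterior mean = 6.9000

The Pareto density is strictly decreasing on [x_m, ∞), so the mode is x_m = 3.9000.
Mean = α·x_m/(α−1) = 2.3·3.9/1.3 = 6.9000.
The mean is pulled above the mode by the posterior's right skew.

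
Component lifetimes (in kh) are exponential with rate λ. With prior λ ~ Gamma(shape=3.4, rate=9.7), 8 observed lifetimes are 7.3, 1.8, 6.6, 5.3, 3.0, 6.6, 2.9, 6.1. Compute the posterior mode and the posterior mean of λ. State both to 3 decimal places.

posterior mode = 0.211, posterior mean = 0.231

Σ times = 39.6. Posterior: Gamma(shape = 3.4+8 = 11.4, rate = 9.7+39.6 = 49.3).
Mode = (α−1)/β = 10.4/49.3 = 0.211.
Mean = α/β = 11.4/49.3 = 0.231.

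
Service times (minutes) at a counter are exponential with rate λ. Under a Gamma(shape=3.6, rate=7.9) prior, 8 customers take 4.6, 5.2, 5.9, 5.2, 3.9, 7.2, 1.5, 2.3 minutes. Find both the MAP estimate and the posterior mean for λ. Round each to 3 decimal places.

MAP = 0.243; posterior mean = 0.265

Σ times = 35.8. Posterior: Gamma(shape = 3.6+8 = 11.6, rate = 7.9+35.8 = 43.7).
Mode = (α−1)/β = 10.6/43.7 = 0.243.
Mean = α/β = 11.6/43.7 = 0.265.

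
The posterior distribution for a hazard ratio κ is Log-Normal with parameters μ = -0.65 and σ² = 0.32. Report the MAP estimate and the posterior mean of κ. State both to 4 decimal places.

MAP = 0.3791, posterior mean = 0.6126

Mode = exp(μ − σ²) = exp(-0.97) = 0.3791.
Mean = exp(μ + σ²/2) = exp(-0.490) = 0.6126.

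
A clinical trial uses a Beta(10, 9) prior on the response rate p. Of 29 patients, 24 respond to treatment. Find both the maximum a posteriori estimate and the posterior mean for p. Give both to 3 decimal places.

MAP: 0.717. Posterior mean: 0.708.

Posterior: Beta(10+24, 9+5) = Beta(34, 14).
Mode = (34−1)/(34+14−2) = 33/46 = 0.717.
Mean = 34/(34+14) = 34/48 = 0.708.
Left-skewed posterior ⇒ mean < mode.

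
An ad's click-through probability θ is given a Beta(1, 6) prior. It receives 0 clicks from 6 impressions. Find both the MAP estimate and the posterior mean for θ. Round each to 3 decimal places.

Posterior: Beta(1+0, 6+6) = Beta(1, 12).
Since α = 1 ≤ 1 and β > 1, the Beta density is monotone decreasing on [0,1]; the mode is at 0.
Mean = 1/(1+12) = 0.077.
Mean > mode: the posterior has a right tail.

MAP = 0.000, posterior mean = 0.077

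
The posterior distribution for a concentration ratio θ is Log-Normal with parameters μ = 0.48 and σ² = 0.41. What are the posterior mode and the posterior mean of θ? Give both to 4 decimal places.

Mode = exp(μ − σ²) = exp(0.07) = 1.0725.
Mean = exp(μ + σ²/2) = exp(0.685) = 1.9838.
The posterior is right-skewed, so the mean exceeds the mode.

MAP: 1.0725. Posterior mean: 1.9838.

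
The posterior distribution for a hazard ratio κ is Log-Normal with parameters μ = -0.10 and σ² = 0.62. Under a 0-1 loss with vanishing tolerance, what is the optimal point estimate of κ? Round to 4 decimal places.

Mode = exp(μ − σ²) = exp(-0.72) = 0.4868.
Mean = exp(μ + σ²/2) = exp(0.210) = 1.2337.
This is the posterior mode — the MAP estimate.

0.4868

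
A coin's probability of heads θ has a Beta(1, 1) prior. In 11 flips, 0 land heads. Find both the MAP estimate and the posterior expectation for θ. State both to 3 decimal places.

Posterior: Beta(1+0, 1+11) = Beta(1, 12).
Since α = 1 ≤ 1 and β > 1, the Beta density is monotone decreasing on [0,1]; the mode is at 0.
Mean = 1/(1+12) = 0.077.
Right-skewed posterior ⇒ mode < mean.

MAP: 0.000. Posterior mean: 0.077.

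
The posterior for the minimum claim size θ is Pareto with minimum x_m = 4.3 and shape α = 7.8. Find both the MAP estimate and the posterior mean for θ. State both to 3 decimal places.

MAP = 4.300; posterior mean = 4.932

The Pareto density is strictly decreasing on [x_m, ∞), so the mode is x_m = 4.300.
Mean = α·x_m/(α−1) = 7.8·4.3/6.8 = 4.932.
Right-skewed posterior ⇒ mode < mean.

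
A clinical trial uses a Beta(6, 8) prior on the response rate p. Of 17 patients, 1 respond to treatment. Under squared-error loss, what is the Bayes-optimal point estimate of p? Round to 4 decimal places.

Posterior: Beta(6+1, 8+16) = Beta(7, 24).
Mode = (7−1)/(7+24−2) = 6/29 = 0.2069.
Mean = 7/(7+24) = 7/31 = 0.2258.
Squared-error loss ⇒ the optimal estimator is the posterior mean.

0.2258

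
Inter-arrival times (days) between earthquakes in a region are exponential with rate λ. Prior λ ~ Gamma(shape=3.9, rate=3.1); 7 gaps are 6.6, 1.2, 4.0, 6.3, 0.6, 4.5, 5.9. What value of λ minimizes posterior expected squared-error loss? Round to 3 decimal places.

Σ times = 29.1. Posterior: Gamma(shape = 3.9+7 = 10.9, rate = 3.1+29.1 = 32.2).
Mode = (α−1)/β = 9.9/32.2 = 0.307.
Mean = α/β = 10.9/32.2 = 0.339.
Squared-error loss ⇒ the optimal estimator is the posterior mean.

0.339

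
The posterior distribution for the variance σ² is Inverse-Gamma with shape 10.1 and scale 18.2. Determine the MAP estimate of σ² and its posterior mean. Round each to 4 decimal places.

Mode = β/(α+1) = 18.2/11.1 = 1.6396.
Mean = β/(α−1) = 18.2/9.1 = 2.0000.

MAP = 1.6396; posterior mean = 2.0000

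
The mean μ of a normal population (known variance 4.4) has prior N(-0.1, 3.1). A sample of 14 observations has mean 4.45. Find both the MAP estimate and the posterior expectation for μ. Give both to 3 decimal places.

Posterior for μ is Normal. Precision-weighted mean: (1/3.1·-0.1 + 14/4.4·4.45) / (1/3.1 + 14/4.4) = 4.031.
A Normal posterior is symmetric, so mode = mean.

MAP = 4.031; posterior mean = 4.031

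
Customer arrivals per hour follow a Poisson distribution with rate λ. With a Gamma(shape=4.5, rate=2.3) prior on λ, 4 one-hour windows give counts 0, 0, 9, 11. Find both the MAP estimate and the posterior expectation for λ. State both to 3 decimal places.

MAP estimate = 3.730, posterior expectation = 3.889

Σ counts = 20. Posterior: Gamma(shape = 4.5+20 = 24.5, rate = 2.3+4 = 6.3).
Mode = (α−1)/β = 23.5/6.3 = 3.730.
Mean = α/β = 24.5/6.3 = 3.889.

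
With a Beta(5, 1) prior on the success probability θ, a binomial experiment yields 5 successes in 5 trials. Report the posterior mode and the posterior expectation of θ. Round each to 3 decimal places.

θ_MAP = 1.000, E[θ|data] = 0.909

Posterior: Beta(5+5, 1+0) = Beta(10, 1).
Since β = 1 ≤ 1 and α > 1, the Beta density is monotone increasing on [0,1]; the mode is at 1.
Mean = 10/(10+1) = 0.909.
Left-skewed posterior ⇒ mean < mode.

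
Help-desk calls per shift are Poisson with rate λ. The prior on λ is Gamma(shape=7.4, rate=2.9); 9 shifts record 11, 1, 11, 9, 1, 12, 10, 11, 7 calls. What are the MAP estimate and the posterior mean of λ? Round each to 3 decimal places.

λ_MAP = 6.672, E[λ|data] = 6.756

Σ counts = 73. Posterior: Gamma(shape = 7.4+73 = 80.4, rate = 2.9+9 = 11.9).
Mode = (α−1)/β = 79.4/11.9 = 6.672.
Mean = α/β = 80.4/11.9 = 6.756.
The mean is pulled above the mode by the posterior's right skew.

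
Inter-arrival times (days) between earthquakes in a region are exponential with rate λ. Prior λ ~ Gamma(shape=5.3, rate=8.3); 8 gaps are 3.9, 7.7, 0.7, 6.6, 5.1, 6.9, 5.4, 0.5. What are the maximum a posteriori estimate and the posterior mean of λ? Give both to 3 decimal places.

λ_MAP = 0.273, E[λ|data] = 0.295

Σ times = 36.8. Posterior: Gamma(shape = 5.3+8 = 13.3, rate = 8.3+36.8 = 45.1).
Mode = (α−1)/β = 12.3/45.1 = 0.273.
Mean = α/β = 13.3/45.1 = 0.295.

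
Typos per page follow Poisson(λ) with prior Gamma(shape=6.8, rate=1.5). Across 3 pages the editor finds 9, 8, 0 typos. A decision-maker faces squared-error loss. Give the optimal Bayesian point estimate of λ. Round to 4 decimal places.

Σ counts = 17. Posterior: Gamma(shape = 6.8+17 = 23.8, rate = 1.5+3 = 4.5).
Mode = (α−1)/β = 22.8/4.5 = 5.0667.
Mean = α/β = 23.8/4.5 = 5.2889.
Squared-error loss ⇒ the optimal estimator is the posterior mean.

5.2889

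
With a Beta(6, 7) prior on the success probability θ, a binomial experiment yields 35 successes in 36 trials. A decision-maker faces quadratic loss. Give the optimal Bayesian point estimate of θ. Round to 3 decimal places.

0.837

Posterior: Beta(6+35, 7+1) = Beta(41, 8).
Mode = (41−1)/(41+8−2) = 40/47 = 0.851.
Mean = 41/(41+8) = 41/49 = 0.837.
Quadratic loss ⇒ the optimal estimator is the posterior mean.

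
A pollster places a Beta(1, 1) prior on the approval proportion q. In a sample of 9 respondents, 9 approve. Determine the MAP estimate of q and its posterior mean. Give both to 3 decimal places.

Posterior: Beta(1+9, 1+0) = Beta(10, 1).
Since β = 1 ≤ 1 and α > 1, the Beta density is monotone increasing on [0,1]; the mode is at 1.
Mean = 10/(10+1) = 0.909.

q_MAP = 1.000, E[q|data] = 0.909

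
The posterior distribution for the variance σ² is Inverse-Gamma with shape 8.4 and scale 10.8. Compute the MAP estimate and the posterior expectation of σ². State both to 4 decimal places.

MAP estimate = 1.1489, posterior expectation = 1.4595

Mode = β/(α+1) = 10.8/9.4 = 1.1489.
Mean = β/(α−1) = 10.8/7.4 = 1.4595.
Right-skewed posterior ⇒ mode < mean.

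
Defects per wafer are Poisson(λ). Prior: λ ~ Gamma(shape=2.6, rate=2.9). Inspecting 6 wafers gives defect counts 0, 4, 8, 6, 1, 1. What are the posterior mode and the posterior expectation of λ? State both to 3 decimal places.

Σ counts = 20. Posterior: Gamma(shape = 2.6+20 = 22.6, rate = 2.9+6 = 8.9).
Mode = (α−1)/β = 21.6/8.9 = 2.427.
Mean = α/β = 22.6/8.9 = 2.539.

λ_MAP = 2.427, E[λ|data] = 2.539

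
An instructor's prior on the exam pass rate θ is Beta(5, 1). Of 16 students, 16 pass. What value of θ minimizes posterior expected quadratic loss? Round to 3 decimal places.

0.955

Posterior: Beta(5+16, 1+0) = Beta(21, 1).
Since β = 1 ≤ 1 and α > 1, the Beta density is monotone increasing on [0,1]; the mode is at 1.
Mean = 21/(21+1) = 0.955.
Quadratic loss ⇒ the optimal estimator is the posterior mean.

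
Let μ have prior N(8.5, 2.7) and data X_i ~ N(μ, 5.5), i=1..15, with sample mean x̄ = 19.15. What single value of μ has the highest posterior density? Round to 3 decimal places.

Posterior for μ is Normal. Precision-weighted mean: (1/2.7·8.5 + 15/5.5·19.15) / (1/2.7 + 15/5.5) = 17.877.
A Normal posterior is symmetric, so mode = mean.
This is the posterior mode — the MAP estimate.

17.877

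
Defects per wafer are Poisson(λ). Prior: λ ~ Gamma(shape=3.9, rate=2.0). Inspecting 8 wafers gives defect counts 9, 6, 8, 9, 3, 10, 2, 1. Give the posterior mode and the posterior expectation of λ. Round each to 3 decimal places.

MAP = 5.090, posterior mean = 5.190

Σ counts = 48. Posterior: Gamma(shape = 3.9+48 = 51.9, rate = 2.0+8 = 10.0).
Mode = (α−1)/β = 50.9/10.0 = 5.090.
Mean = α/β = 51.9/10.0 = 5.190.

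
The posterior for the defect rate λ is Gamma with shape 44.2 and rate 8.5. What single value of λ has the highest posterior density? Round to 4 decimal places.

Mode = (α−1)/β = 43.2/8.5 = 5.0824.
Mean = α/β = 44.2/8.5 = 5.2000.
This is the posterior mode — the MAP estimate.

5.0824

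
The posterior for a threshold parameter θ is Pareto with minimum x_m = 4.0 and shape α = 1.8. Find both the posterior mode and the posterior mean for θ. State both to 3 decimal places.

MAP = 4.000; posterior mean = 9.000

The Pareto density is strictly decreasing on [x_m, ∞), so the mode is x_m = 4.000.
Mean = α·x_m/(α−1) = 1.8·4.0/0.8 = 9.000.
Right-skewed posterior ⇒ mode < mean.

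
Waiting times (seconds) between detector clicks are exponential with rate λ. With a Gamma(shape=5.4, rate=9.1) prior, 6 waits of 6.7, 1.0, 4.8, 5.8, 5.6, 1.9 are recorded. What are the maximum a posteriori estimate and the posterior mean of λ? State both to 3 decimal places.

λ_MAP = 0.298, E[λ|data] = 0.327

Σ times = 25.8. Posterior: Gamma(shape = 5.4+6 = 11.4, rate = 9.1+25.8 = 34.9).
Mode = (α−1)/β = 10.4/34.9 = 0.298.
Mean = α/β = 11.4/34.9 = 0.327.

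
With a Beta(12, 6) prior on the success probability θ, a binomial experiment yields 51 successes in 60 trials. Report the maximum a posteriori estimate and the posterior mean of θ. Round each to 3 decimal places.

Posterior: Beta(12+51, 6+9) = Beta(63, 15).
Mode = (63−1)/(63+15−2) = 62/76 = 0.816.
Mean = 63/(63+15) = 63/78 = 0.808.
Mode > mean: the posterior has a left tail.

θ_MAP = 0.816, E[θ|data] = 0.808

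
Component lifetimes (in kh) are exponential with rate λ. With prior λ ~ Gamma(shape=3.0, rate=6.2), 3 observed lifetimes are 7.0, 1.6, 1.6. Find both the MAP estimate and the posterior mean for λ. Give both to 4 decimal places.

MAP = 0.3049, posterior mean = 0.3659

Σ times = 10.2. Posterior: Gamma(shape = 3.0+3 = 6.0, rate = 6.2+10.2 = 16.4).
Mode = (α−1)/β = 5.0/16.4 = 0.3049.
Mean = α/β = 6.0/16.4 = 0.3659.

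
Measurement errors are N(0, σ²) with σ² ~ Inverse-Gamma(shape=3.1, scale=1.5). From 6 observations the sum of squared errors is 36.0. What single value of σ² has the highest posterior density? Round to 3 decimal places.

2.746

Posterior: Inverse-Gamma(shape = 3.1+6/2 = 6.1, scale = 1.5+36.0/2 = 19.5).
Mode = β/(α+1) = 19.5/7.1 = 2.746.
Mean = β/(α−1) = 19.5/5.1 = 3.824.
This is the posterior mode — the MAP estimate.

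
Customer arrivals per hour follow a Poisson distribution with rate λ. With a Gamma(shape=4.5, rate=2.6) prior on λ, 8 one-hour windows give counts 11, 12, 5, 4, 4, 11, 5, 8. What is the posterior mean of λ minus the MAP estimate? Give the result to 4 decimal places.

0.0943

Σ counts = 60. Posterior: Gamma(shape = 4.5+60 = 64.5, rate = 2.6+8 = 10.6).
Mode = (α−1)/β = 63.5/10.6 = 5.9906.
Mean = α/β = 64.5/10.6 = 6.0849.
Difference = 6.0849 − 5.9906 = 0.0943.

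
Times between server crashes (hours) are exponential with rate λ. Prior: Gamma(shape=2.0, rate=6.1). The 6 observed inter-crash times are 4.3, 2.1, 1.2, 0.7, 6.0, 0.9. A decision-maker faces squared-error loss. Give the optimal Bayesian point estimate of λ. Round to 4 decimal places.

0.3756

Σ times = 15.2. Posterior: Gamma(shape = 2.0+6 = 8.0, rate = 6.1+15.2 = 21.3).
Mode = (α−1)/β = 7.0/21.3 = 0.3286.
Mean = α/β = 8.0/21.3 = 0.3756.
Squared-error loss ⇒ the optimal estimator is the posterior mean.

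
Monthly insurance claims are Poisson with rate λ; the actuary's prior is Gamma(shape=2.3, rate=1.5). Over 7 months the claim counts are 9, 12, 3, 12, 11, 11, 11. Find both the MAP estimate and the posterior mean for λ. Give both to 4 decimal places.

Σ counts = 69. Posterior: Gamma(shape = 2.3+69 = 71.3, rate = 1.5+7 = 8.5).
Mode = (α−1)/β = 70.3/8.5 = 8.2706.
Mean = α/β = 71.3/8.5 = 8.3882.
Mean > mode: the posterior has a right tail.

MAP: 8.2706. Posterior mean: 8.3882.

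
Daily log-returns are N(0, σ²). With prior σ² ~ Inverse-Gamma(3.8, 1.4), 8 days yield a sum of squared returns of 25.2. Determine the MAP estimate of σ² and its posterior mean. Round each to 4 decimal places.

MAP = 1.5909, posterior mean = 2.0588

Posterior: Inverse-Gamma(shape = 3.8+8/2 = 7.8, scale = 1.4+25.2/2 = 14.0).
Mode = β/(α+1) = 14.0/8.8 = 1.5909.
Mean = β/(α−1) = 14.0/6.8 = 2.0588.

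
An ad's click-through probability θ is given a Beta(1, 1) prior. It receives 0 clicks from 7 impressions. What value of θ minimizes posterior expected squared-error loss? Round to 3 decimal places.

Posterior: Beta(1+0, 1+7) = Beta(1, 8).
Since α = 1 ≤ 1 and β > 1, the Beta density is monotone decreasing on [0,1]; the mode is at 0.
Mean = 1/(1+8) = 0.111.
Squared-error loss ⇒ the optimal estimator is the posterior mean.

0.111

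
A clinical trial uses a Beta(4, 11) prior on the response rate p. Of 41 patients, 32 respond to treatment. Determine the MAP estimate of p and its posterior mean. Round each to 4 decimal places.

Posterior: Beta(4+32, 11+9) = Beta(36, 20).
Mode = (36−1)/(36+20−2) = 35/54 = 0.6481.
Mean = 36/(36+20) = 36/56 = 0.6429.

p_MAP = 0.6481, E[p|data] = 0.6429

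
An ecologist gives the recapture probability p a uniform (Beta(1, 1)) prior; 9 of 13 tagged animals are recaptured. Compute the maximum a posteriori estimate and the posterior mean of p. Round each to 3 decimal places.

p_MAP = 0.692, E[p|data] = 0.667

Posterior: Beta(1+9, 1+4) = Beta(10, 5).
Mode = (10−1)/(10+5−2) = 9/13 = 0.692.
With a flat prior the MAP equals the MLE, 9/13.
Mean = 10/(10+5) = 10/15 = 0.667.
Left-skewed posterior ⇒ mean < mode.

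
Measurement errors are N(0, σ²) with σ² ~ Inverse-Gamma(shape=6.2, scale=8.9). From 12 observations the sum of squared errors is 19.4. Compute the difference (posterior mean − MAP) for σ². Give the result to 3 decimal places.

0.252

Posterior: Inverse-Gamma(shape = 6.2+12/2 = 12.2, scale = 8.9+19.4/2 = 18.6).
Mode = β/(α+1) = 18.6/13.2 = 1.409.
Mean = β/(α−1) = 18.6/11.2 = 1.661.
Difference = 1.661 − 1.409 = 0.252.
The posterior is right-skewed, so the mean exceeds the mode.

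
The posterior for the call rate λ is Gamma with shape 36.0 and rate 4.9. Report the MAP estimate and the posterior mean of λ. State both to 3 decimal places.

MAP = 7.143, posterior mean = 7.347

Mode = (α−1)/β = 35.0/4.9 = 7.143.
Mean = α/β = 36.0/4.9 = 7.347.
Right-skewed posterior ⇒ mode < mean.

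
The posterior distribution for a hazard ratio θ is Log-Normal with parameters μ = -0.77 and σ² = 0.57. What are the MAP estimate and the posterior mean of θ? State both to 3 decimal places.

Mode = exp(μ − σ²) = exp(-1.34) = 0.262.
Mean = exp(μ + σ²/2) = exp(-0.485) = 0.616.

MAP = 0.262, posterior mean = 0.616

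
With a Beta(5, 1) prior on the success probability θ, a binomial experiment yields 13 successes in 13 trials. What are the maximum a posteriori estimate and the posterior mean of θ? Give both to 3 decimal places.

Posterior: Beta(5+13, 1+0) = Beta(18, 1).
Since β = 1 ≤ 1 and α > 1, the Beta density is monotone increasing on [0,1]; the mode is at 1.
Mean = 18/(18+1) = 0.947.

MAP: 1.000. Posterior mean: 0.947.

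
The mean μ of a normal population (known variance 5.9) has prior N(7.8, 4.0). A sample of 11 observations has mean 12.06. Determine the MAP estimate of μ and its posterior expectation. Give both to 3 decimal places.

Posterior for μ is Normal. Precision-weighted mean: (1/4.0·7.8 + 11/5.9·12.06) / (1/4.0 + 11/5.9) = 11.556.
A Normal posterior is symmetric, so mode = mean.

MAP: 11.556. Posterior mean: 11.556.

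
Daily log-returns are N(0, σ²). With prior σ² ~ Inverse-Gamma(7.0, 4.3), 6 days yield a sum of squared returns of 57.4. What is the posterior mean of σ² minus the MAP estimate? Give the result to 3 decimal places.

0.667

Posterior: Inverse-Gamma(shape = 7.0+6/2 = 10.0, scale = 4.3+57.4/2 = 33.0).
Mode = β/(α+1) = 33.0/11.0 = 3.000.
Mean = β/(α−1) = 33.0/9.0 = 3.667.
Difference = 3.667 − 3.000 = 0.667.
Right-skewed posterior ⇒ mode < mean.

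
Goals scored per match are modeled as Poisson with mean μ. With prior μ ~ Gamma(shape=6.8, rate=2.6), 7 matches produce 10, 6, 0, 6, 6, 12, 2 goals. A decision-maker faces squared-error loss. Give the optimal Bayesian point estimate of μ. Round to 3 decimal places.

Σ counts = 42. Posterior: Gamma(shape = 6.8+42 = 48.8, rate = 2.6+7 = 9.6).
Mode = (α−1)/β = 47.8/9.6 = 4.979.
Mean = α/β = 48.8/9.6 = 5.083.
Squared-error loss ⇒ the optimal estimator is the posterior mean.

5.083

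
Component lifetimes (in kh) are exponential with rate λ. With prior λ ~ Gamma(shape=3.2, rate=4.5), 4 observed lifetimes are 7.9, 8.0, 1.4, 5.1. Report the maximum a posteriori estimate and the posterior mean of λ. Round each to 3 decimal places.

λ_MAP = 0.230, E[λ|data] = 0.268

Σ times = 22.4. Posterior: Gamma(shape = 3.2+4 = 7.2, rate = 4.5+22.4 = 26.9).
Mode = (α−1)/β = 6.2/26.9 = 0.230.
Mean = α/β = 7.2/26.9 = 0.268.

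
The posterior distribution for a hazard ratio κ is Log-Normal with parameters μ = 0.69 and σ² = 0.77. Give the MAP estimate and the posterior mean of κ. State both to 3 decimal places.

MAP: 0.923. Posterior mean: 2.930.

Mode = exp(μ − σ²) = exp(-0.08) = 0.923.
Mean = exp(μ + σ²/2) = exp(1.075) = 2.930.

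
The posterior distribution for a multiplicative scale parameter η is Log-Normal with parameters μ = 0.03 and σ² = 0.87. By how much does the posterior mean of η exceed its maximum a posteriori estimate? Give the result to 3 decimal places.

Mode = exp(μ − σ²) = exp(-0.84) = 0.432.
Mean = exp(μ + σ²/2) = exp(0.465) = 1.592.
Difference = 1.592 − 0.432 = 1.160.

1.160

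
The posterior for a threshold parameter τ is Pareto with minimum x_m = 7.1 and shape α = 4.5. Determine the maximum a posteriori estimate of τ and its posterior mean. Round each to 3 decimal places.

MAP: 7.100. Posterior mean: 9.129.

The Pareto density is strictly decreasing on [x_m, ∞), so the mode is x_m = 7.100.
Mean = α·x_m/(α−1) = 4.5·7.1/3.5 = 9.129.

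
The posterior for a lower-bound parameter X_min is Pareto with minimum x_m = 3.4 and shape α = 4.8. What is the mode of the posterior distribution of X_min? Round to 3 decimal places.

3.400

The Pareto density is strictly decreasing on [x_m, ∞), so the mode is x_m = 3.400.
Mean = α·x_m/(α−1) = 4.8·3.4/3.8 = 4.295.
This is the posterior mode — the MAP estimate.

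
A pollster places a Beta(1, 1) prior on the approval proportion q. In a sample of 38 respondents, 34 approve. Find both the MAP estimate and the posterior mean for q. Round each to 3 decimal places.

MAP: 0.895. Posterior mean: 0.875.

Posterior: Beta(1+34, 1+4) = Beta(35, 5).
Mode = (35−1)/(35+5−2) = 34/38 = 0.895.
Mean = 35/(35+5) = 35/40 = 0.875.
Mode > mean: the posterior has a left tail.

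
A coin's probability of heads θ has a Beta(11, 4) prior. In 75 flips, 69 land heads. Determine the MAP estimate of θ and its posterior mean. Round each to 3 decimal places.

Posterior: Beta(11+69, 4+6) = Beta(80, 10).
Mode = (80−1)/(80+10−2) = 79/88 = 0.898.
Mean = 80/(80+10) = 80/90 = 0.889.

θ_MAP = 0.898, E[θ|data] = 0.889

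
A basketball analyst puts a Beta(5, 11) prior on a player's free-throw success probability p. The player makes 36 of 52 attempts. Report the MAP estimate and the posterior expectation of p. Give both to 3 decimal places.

p_MAP = 0.606, E[p|data] = 0.603

Posterior: Beta(5+36, 11+16) = Beta(41, 27).
Mode = (41−1)/(41+27−2) = 40/66 = 0.606.
Mean = 41/(41+27) = 41/68 = 0.603.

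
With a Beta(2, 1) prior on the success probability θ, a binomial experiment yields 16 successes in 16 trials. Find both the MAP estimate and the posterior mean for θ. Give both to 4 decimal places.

Posterior: Beta(2+16, 1+0) = Beta(18, 1).
Since β = 1 ≤ 1 and α > 1, the Beta density is monotone increasing on [0,1]; the mode is at 1.
Mean = 18/(18+1) = 0.9474.
The mean is pulled below the mode by the posterior's left skew.

θ_MAP = 1.0000, E[θ|data] = 0.9474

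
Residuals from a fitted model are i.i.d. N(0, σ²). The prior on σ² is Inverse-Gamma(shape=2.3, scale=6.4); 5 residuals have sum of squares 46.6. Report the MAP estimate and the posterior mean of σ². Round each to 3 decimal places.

σ²_MAP = 5.121, E[σ²|data] = 7.816

Posterior: Inverse-Gamma(shape = 2.3+5/2 = 4.8, scale = 6.4+46.6/2 = 29.7).
Mode = β/(α+1) = 29.7/5.8 = 5.121.
Mean = β/(α−1) = 29.7/3.8 = 7.816.
Mean > mode: the posterior has a right tail.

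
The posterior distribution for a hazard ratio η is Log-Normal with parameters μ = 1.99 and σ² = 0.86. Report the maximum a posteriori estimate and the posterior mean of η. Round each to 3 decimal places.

Mode = exp(μ − σ²) = exp(1.13) = 3.096.
Mean = exp(μ + σ²/2) = exp(2.420) = 11.246.
The posterior is right-skewed, so the mean exceeds the mode.

η_MAP = 3.096, E[η|data] = 11.246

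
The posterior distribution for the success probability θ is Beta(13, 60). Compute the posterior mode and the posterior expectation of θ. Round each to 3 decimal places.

θ_MAP = 0.169, E[θ|data] = 0.178

Mode = (13−1)/(13+60−2) = 12/71 = 0.169.
Mean = 13/(13+60) = 13/73 = 0.178.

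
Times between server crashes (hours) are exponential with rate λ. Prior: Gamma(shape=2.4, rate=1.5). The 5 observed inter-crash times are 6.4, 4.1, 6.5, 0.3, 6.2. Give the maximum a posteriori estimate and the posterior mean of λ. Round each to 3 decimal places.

MAP = 0.256, posterior mean = 0.296

Σ times = 23.5. Posterior: Gamma(shape = 2.4+5 = 7.4, rate = 1.5+23.5 = 25.0).
Mode = (α−1)/β = 6.4/25.0 = 0.256.
Mean = α/β = 7.4/25.0 = 0.296.
Right-skewed posterior ⇒ mode < mean.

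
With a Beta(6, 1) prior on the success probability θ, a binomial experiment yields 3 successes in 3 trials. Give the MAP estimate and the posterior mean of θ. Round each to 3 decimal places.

MAP: 1.000. Posterior mean: 0.900.

Posterior: Beta(6+3, 1+0) = Beta(9, 1).
Since β = 1 ≤ 1 and α > 1, the Beta density is monotone increasing on [0,1]; the mode is at 1.
Mean = 9/(9+1) = 0.900.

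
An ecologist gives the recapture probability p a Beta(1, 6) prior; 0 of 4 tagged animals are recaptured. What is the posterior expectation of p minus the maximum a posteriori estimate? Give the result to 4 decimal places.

Posterior: Beta(1+0, 6+4) = Beta(1, 10).
Since α = 1 ≤ 1 and β > 1, the Beta density is monotone decreasing on [0,1]; the mode is at 0.
Mean = 1/(1+10) = 0.0909.
Difference = 0.0909 − 0.0000 = 0.0909.
The mean is pulled above the mode by the posterior's right skew.

0.0909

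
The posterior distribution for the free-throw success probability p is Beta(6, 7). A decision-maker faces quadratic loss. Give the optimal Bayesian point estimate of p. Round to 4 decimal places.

Mode = (6−1)/(6+7−2) = 5/11 = 0.4545.
Mean = 6/(6+7) = 6/13 = 0.4615.
Quadratic loss ⇒ the optimal estimator is the posterior mean.

0.4615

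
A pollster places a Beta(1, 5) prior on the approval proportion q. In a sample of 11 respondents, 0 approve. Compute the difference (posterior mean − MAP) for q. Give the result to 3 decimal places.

0.059

Posterior: Beta(1+0, 5+11) = Beta(1, 16).
Since α = 1 ≤ 1 and β > 1, the Beta density is monotone decreasing on [0,1]; the mode is at 0.
Mean = 1/(1+16) = 0.059.
Difference = 0.059 − 0.000 = 0.059.
The mean is pulled above the mode by the posterior's right skew.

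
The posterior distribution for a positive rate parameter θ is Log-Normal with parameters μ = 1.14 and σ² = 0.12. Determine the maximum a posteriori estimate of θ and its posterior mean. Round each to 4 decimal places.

MAP = 2.7732, posterior mean = 3.3201

Mode = exp(μ − σ²) = exp(1.02) = 2.7732.
Mean = exp(μ + σ²/2) = exp(1.200) = 3.3201.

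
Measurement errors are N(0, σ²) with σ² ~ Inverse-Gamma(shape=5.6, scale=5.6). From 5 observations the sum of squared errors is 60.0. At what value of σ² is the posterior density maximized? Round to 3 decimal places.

Posterior: Inverse-Gamma(shape = 5.6+5/2 = 8.1, scale = 5.6+60.0/2 = 35.6).
Mode = β/(α+1) = 35.6/9.1 = 3.912.
Mean = β/(α−1) = 35.6/7.1 = 5.014.
This is the posterior mode — the MAP estimate.

3.912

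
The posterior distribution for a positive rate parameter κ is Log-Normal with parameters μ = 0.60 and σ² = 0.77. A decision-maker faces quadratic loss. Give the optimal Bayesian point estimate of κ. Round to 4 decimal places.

Mode = exp(μ − σ²) = exp(-0.17) = 0.8437.
Mean = exp(μ + σ²/2) = exp(0.985) = 2.6778.
Quadratic loss ⇒ the optimal estimator is the posterior mean.

2.6778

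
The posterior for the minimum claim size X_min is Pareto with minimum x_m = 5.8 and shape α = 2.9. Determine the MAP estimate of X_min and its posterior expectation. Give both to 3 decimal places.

MAP: 5.800. Posterior mean: 8.853.

The Pareto density is strictly decreasing on [x_m, ∞), so the mode is x_m = 5.800.
Mean = α·x_m/(α−1) = 2.9·5.8/1.9 = 8.853.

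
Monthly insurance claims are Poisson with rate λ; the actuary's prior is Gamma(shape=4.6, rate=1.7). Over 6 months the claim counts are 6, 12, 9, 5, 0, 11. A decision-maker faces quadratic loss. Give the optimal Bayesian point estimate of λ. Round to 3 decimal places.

6.182

Σ counts = 43. Posterior: Gamma(shape = 4.6+43 = 47.6, rate = 1.7+6 = 7.7).
Mode = (α−1)/β = 46.6/7.7 = 6.052.
Mean = α/β = 47.6/7.7 = 6.182.
Quadratic loss ⇒ the optimal estimator is the posterior mean.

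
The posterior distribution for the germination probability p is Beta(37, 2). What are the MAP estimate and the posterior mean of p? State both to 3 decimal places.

Mode = (37−1)/(37+2−2) = 36/37 = 0.973.
Mean = 37/(37+2) = 37/39 = 0.949.

MAP estimate = 0.973, posterior mean = 0.949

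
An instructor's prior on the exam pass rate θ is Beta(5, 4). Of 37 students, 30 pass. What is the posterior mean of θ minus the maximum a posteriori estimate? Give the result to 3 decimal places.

Posterior: Beta(5+30, 4+7) = Beta(35, 11).
Mode = (35−1)/(35+11−2) = 34/44 = 0.773.
Mean = 35/(35+11) = 35/46 = 0.761.
Difference = 0.761 − 0.773 = -0.012.
The mean is pulled below the mode by the posterior's left skew.

-0.012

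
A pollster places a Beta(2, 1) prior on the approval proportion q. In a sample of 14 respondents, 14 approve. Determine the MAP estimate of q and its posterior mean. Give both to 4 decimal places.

Posterior: Beta(2+14, 1+0) = Beta(16, 1).
Since β = 1 ≤ 1 and α > 1, the Beta density is monotone increasing on [0,1]; the mode is at 1.
Mean = 16/(16+1) = 0.9412.
Mode > mean: the posterior has a left tail.

MAP estimate = 1.0000, posterior mean = 0.9412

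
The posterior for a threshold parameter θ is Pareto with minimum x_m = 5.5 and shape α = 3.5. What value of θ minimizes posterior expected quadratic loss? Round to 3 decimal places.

The Pareto density is strictly decreasing on [x_m, ∞), so the mode is x_m = 5.500.
Mean = α·x_m/(α−1) = 3.5·5.5/2.5 = 7.700.
Quadratic loss ⇒ the optimal estimator is the posterior mean.

7.700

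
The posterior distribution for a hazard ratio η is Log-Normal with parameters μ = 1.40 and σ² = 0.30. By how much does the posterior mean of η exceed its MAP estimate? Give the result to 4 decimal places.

Mode = exp(μ − σ²) = exp(1.10) = 3.0042.
Mean = exp(μ + σ²/2) = exp(1.550) = 4.7115.
Difference = 4.7115 − 3.0042 = 1.7073.

1.7073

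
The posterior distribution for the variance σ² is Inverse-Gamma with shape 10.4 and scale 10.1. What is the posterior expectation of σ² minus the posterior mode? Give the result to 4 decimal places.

Mode = β/(α+1) = 10.1/11.4 = 0.8860.
Mean = β/(α−1) = 10.1/9.4 = 1.0745.
Difference = 1.0745 − 0.8860 = 0.1885.

0.1885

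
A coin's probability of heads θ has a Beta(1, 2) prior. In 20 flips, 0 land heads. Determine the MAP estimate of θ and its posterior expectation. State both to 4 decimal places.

MAP: 0.0000. Posterior mean: 0.0435.

Posterior: Beta(1+0, 2+20) = Beta(1, 22).
Since α = 1 ≤ 1 and β > 1, the Beta density is monotone decreasing on [0,1]; the mode is at 0.
Mean = 1/(1+22) = 0.0435.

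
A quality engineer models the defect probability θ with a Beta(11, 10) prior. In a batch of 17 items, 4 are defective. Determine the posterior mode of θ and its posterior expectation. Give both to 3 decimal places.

Posterior: Beta(11+4, 10+13) = Beta(15, 23).
Mode = (15−1)/(15+23−2) = 14/36 = 0.389.
Mean = 15/(15+23) = 15/38 = 0.395.
The posterior is right-skewed, so the mean exceeds the mode.

MAP: 0.389. Posterior mean: 0.395.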